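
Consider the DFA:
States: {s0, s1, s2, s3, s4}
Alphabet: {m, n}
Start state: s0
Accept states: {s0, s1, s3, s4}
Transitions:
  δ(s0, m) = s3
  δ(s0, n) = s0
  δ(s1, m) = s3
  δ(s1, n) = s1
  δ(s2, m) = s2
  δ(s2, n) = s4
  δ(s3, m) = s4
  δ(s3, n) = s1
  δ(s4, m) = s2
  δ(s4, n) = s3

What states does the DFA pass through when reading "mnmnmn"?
read 'm': s0 → s3
  read 'n': s3 → s1
  read 'm': s1 → s3
  read 'n': s3 → s1
  read 'm': s1 → s3
  read 'n': s3 → s1
s0 -> s3 -> s1 -> s3 -> s1 -> s3 -> s1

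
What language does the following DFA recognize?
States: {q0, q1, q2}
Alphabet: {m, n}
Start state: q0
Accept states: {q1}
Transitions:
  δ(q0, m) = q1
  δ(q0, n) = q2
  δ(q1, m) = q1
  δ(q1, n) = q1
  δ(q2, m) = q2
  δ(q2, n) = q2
Testing a few strings:
  'm' → accept
  'mn' → accept
  'mmn' → accept
  'n' → reject
State roles: q0=no input read; q1=started with m; q2=started with n (dead)
All strings over {m,n} starting with m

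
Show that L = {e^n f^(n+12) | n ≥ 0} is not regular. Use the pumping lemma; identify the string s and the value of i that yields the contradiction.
Assume L is regular with pumping length p. Idea: pumping the e-block breaks the fixed offset of 12.
Choose s = e^p f^(p+12) ∈ L. By the pumping lemma, s = xyz with |xy| ≤ p, |y| > 0, so y = e^k with k ≥ 1. Then xy²z = e^(p+k) f^(p+12). For this to be in L we would need p+12 = (p+k)+12, i.e. k = 0, contradicting k ≥ 1. So xy²z ∉ L.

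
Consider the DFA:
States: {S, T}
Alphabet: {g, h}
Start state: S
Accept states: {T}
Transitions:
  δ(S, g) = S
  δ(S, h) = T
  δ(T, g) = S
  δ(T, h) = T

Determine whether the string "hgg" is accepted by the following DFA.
Processing string "hgg":
  S --h--> T
  T --g--> S
  S --g--> S
Final state: S
Accept states: {T}
No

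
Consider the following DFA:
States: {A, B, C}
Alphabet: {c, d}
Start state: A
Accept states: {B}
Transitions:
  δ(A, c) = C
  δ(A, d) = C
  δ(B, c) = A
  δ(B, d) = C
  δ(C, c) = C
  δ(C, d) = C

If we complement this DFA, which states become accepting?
Complement accept states = All states \ Original accept states
= {A, B, C} \ {B}
{A, C}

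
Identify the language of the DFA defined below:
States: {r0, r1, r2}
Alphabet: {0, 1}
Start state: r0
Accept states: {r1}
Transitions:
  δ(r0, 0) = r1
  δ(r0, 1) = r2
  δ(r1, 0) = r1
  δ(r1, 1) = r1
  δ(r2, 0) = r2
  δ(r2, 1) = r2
Testing a few strings:
  '011' → accept
  '01' → accept
  '101' → reject
  '11' → reject
State roles: r0=no input read; r1=started with 0; r2=started with 1 (dead)
All binary strings starting with 0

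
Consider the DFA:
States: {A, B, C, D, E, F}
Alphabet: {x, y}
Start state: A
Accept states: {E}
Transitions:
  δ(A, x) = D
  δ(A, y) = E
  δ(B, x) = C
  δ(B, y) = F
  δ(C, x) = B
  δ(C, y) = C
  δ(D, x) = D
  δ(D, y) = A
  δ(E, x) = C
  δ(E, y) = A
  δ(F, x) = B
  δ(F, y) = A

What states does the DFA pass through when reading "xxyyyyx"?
read 'x': A → D
  read 'x': D → D
  read 'y': D → A
  read 'y': A → E
  read 'y': E → A
  read 'y': A → E
  read 'x': E → C
A -> D -> D -> A -> E -> A -> E -> C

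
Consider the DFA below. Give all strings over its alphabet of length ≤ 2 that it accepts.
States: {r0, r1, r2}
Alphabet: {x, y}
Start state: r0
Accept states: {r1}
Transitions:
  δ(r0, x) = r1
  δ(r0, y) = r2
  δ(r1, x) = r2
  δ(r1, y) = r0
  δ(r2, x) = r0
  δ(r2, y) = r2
x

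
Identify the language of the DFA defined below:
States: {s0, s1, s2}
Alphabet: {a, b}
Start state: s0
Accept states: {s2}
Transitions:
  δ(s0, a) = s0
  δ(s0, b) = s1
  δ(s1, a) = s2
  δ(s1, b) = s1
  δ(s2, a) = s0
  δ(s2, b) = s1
Testing a few strings:
  'abab' → reject
  'a' → reject
  'abbb' → reject
  'aaaa' → reject
State roles: s0=no suffix match; s1=one trailing b; s2=suffix is ba
All strings over {a,b} ending with ba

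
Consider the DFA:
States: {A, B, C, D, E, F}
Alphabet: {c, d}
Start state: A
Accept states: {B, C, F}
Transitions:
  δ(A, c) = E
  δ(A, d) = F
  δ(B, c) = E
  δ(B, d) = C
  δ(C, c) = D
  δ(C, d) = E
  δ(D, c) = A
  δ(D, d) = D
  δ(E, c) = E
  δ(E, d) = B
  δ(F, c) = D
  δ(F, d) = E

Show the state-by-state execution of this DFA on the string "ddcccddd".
read 'd': A → F
  read 'd': F → E
  read 'c': E → E
  read 'c': E → E
  read 'c': E → E
  read 'd': E → B
  read 'd': B → C
  read 'd': C → E
A -> F -> E -> E -> E -> E -> B -> C -> E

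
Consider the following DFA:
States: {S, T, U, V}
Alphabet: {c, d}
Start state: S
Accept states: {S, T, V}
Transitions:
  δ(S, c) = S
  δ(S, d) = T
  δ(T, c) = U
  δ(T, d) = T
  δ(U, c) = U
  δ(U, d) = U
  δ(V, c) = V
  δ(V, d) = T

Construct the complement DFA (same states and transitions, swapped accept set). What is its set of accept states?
Complement accept states = All states \ Original accept states
= {S, T, U, V} \ {S, T, V}
{U}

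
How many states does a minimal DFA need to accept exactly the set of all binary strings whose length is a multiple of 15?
By Myhill–Nerode, count the distinguishable equivalence classes: 15 classes — one per residue of the length mod 15; class i is distinguished from class j by any string of length (15 − i) mod 15.
15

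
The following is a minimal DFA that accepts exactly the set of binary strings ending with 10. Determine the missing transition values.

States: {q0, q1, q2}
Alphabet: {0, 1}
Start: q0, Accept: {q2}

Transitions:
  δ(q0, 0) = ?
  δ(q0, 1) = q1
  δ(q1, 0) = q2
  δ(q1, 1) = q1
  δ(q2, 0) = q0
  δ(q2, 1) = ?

From the language and accept set, identify what each state tracks — q0: no suffix match; q1: one trailing 1; q2: suffix is 10.
Each missing δ(q, a) is the state matching the new tracked value after reading a.
δ(q0, 0) = q0; δ(q2, 1) = q1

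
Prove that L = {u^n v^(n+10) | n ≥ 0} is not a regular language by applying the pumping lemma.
Assume L is regular with pumping length p. Idea: pumping the u-block breaks the fixed offset of 10.
Choose s = u^p v^(p+10) ∈ L. By the pumping lemma, s = xyz with |xy| ≤ p, |y| > 0, so y = u^k with k ≥ 1. Then xy²z = u^(p+k) v^(p+10). For this to be in L we would need p+10 = (p+k)+10, i.e. k = 0, contradicting k ≥ 1. So xy²z ∉ L.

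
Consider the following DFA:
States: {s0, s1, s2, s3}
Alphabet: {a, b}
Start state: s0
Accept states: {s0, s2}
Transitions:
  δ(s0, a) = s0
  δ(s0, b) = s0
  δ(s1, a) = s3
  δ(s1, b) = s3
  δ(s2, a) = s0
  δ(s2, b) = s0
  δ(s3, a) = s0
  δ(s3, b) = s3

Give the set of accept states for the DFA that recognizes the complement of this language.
Complement accept states = All states \ Original accept states
= {s0, s1, s2, s3} \ {s0, s2}
{s1, s3}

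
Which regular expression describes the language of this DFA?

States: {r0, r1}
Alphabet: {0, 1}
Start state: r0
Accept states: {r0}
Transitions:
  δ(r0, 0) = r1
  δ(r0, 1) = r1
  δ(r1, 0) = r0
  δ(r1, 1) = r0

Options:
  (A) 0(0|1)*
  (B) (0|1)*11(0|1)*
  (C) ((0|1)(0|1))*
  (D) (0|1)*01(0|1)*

Check each option against the DFA on short strings; one disagreement eliminates an option:
  (A) 0(0|1)*: on ε the DFA stays in r0 and accepts (r0 ∈ Accept), but the regex does not match it → eliminate
  (B) (0|1)*11(0|1)*: on ε the DFA stays in r0 and accepts (r0 ∈ Accept), but the regex does not match it → eliminate
  (C) ((0|1)(0|1))*: agrees with the DFA on every string of length ≤ 6
  (D) (0|1)*01(0|1)*: on ε the DFA stays in r0 and accepts (r0 ∈ Accept), but the regex does not match it → eliminate
Only (C) is consistent with the DFA.
(C) ((0|1)(0|1))*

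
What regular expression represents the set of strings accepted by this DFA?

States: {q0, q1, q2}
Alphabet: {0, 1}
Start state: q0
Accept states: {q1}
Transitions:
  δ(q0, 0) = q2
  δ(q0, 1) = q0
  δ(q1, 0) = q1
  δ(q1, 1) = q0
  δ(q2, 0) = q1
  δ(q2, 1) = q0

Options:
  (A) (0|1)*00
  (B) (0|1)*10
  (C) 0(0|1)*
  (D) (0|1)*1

Check each option against the DFA on short strings; one disagreement eliminates an option:
  (A) (0|1)*00: agrees with the DFA on every string of length ≤ 6
  (B) (0|1)*10: on '00' the DFA goes q0 → q2 → q1 and accepts (q1 ∈ Accept), but the regex does not match it → eliminate
  (C) 0(0|1)*: on '0' the DFA goes q0 → q2 and rejects (q2 ∉ Accept), but the regex matches it → eliminate
  (D) (0|1)*1: on '1' the DFA goes q0 → q0 and rejects (q0 ∉ Accept), but the regex matches it → eliminate
Only (A) is consistent with the DFA.
(A) (0|1)*00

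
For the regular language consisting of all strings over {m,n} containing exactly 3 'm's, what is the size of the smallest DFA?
By Myhill–Nerode, count the distinguishable equivalence classes: 5 classes — having seen 0, 1, …, 3, or >3 copies of 'm'; the count-3 class is the only accepting one and >3 is dead.
5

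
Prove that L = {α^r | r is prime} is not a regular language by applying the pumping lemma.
Assume L is regular with pumping length p. Idea: pumping by a suitable count produces a composite length.
Let q be a prime with q ≥ p and choose s = α^q ∈ L. By the pumping lemma, s = xyz with |xy| ≤ p, |y| = k ≥ 1. Take i = q+1: |xy^(q+1)z| = q + q·k = q(1+k). Since q ≥ 2 and 1+k ≥ 2, q(1+k) is composite, so xy^(q+1)z ∉ L.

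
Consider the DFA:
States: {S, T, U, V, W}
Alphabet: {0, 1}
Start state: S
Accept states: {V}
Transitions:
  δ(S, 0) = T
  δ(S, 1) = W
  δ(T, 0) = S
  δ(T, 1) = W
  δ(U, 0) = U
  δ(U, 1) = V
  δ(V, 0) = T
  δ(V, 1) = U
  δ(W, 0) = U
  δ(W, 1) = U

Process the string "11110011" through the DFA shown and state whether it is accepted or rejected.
Processing string "11110011":
  S --1--> W
  W --1--> U
  U --1--> V
  V --1--> U
  U --0--> U
  U --0--> U
  U --1--> V
  V --1--> U
Final state: U
Accept states: {V}
No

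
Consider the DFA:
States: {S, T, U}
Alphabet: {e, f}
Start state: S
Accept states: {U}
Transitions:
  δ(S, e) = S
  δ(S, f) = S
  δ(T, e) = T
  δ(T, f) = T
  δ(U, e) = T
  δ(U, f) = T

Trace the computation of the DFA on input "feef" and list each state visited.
read 'f': S → S
  read 'e': S → S
  read 'e': S → S
  read 'f': S → S
S -> S -> S -> S -> S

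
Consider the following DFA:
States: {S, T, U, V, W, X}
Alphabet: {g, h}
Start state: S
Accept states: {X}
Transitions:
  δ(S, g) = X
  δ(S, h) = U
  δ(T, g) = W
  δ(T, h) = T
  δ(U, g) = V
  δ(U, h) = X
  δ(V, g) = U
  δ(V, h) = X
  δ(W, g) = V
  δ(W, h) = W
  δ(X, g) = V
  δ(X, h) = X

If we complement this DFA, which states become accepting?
Complement accept states = All states \ Original accept states
= {S, T, U, V, W, X} \ {X}
{S, T, U, V, W}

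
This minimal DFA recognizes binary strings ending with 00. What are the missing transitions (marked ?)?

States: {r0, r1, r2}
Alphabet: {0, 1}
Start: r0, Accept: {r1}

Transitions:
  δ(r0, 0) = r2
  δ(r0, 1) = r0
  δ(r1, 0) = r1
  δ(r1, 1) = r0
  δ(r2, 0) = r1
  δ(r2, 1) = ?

From the language and accept set, identify what each state tracks — r0: last symbol not 0; r1: two trailing 0's; r2: one trailing 0.
Each missing δ(q, a) is the state matching the new tracked value after reading a.
δ(r2, 1) = r0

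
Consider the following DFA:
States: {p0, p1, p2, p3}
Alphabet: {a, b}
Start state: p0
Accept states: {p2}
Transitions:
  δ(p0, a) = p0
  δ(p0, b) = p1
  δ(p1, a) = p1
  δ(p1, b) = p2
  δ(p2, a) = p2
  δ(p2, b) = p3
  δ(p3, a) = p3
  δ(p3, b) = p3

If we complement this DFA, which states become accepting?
Complement accept states = All states \ Original accept states
= {p0, p1, p2, p3} \ {p2}
{p0, p1, p3}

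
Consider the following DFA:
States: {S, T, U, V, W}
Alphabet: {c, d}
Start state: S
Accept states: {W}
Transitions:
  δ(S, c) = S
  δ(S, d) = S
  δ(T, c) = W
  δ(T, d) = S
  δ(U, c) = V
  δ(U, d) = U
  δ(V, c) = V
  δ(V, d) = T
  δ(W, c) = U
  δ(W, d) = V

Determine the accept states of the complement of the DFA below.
Complement accept states = All states \ Original accept states
= {S, T, U, V, W} \ {W}
{S, T, U, V}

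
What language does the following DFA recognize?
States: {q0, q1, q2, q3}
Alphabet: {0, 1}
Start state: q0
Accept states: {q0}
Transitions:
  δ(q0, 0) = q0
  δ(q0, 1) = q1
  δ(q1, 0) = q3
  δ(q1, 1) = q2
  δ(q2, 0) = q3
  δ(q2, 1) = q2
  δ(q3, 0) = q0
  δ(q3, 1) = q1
Testing a few strings:
  '1000' → accept
  '101' → reject
  '00' → accept
  '11' → reject
State roles: q0=value ≡ 0 (mod 4); q1=value ≡ 1 (mod 4); q2=value ≡ 3 (mod 4); q3=value ≡ 2 (mod 4)
All binary strings representing a multiple of 4 (read in base 2; leading zeros allowed and ε counts as 0)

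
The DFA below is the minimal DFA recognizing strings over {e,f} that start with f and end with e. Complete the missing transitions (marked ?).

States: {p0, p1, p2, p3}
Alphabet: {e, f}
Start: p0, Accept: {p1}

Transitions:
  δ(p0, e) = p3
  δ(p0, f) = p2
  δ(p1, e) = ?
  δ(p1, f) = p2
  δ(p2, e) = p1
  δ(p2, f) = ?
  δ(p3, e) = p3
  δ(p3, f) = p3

From the language and accept set, identify what each state tracks — p0: no input read; p1: started with f, last symbol e; p2: started with f, last symbol f; p3: started with e (dead).
Each missing δ(q, a) is the state matching the new tracked value after reading a.
δ(p1, e) = p1; δ(p2, f) = p2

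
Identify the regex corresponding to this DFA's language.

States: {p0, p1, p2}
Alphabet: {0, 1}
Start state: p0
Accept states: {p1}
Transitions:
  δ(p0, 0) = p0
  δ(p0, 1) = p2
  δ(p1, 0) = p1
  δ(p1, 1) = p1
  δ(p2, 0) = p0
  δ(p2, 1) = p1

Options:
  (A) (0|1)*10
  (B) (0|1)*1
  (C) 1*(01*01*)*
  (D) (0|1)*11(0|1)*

Check each option against the DFA on short strings; one disagreement eliminates an option:
  (A) (0|1)*10: on '10' the DFA goes p0 → p2 → p0 and rejects (p0 ∉ Accept), but the regex matches it → eliminate
  (B) (0|1)*1: on '1' the DFA goes p0 → p2 and rejects (p2 ∉ Accept), but the regex matches it → eliminate
  (C) 1*(01*01*)*: on ε the DFA stays in p0 and rejects (p0 ∉ Accept), but the regex matches it → eliminate
  (D) (0|1)*11(0|1)*: agrees with the DFA on every string of length ≤ 6
Only (D) is consistent with the DFA.
(D) (0|1)*11(0|1)*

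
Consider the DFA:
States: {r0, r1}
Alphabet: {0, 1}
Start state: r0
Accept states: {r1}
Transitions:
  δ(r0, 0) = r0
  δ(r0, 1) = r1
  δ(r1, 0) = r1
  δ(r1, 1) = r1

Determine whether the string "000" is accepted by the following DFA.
Processing string "000":
  r0 --0--> r0
  r0 --0--> r0
  r0 --0--> r0
Final state: r0
Accept states: {r1}
No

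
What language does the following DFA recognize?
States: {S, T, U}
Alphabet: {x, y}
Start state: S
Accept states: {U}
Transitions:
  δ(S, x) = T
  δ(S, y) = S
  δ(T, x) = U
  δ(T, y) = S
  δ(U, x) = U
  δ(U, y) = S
Testing a few strings:
  'y' → reject
  'x' → reject
  'xxx' → accept
  'yx' → reject
State roles: S=last symbol not x; T=one trailing x; U=two trailing x's
All strings over {x,y} ending with xx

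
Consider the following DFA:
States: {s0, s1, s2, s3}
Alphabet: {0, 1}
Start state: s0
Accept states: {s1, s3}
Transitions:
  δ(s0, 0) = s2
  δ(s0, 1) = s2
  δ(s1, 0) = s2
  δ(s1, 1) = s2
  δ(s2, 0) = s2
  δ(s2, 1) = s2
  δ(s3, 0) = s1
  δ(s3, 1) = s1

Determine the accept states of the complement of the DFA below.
Complement accept states = All states \ Original accept states
= {s0, s1, s2, s3} \ {s1, s3}
{s0, s2}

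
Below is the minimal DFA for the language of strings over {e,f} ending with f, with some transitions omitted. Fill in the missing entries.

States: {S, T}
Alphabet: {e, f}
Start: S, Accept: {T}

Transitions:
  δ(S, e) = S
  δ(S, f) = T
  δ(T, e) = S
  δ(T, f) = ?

From the language and accept set, identify what each state tracks — S: last symbol not f; T: last symbol is f.
Each missing δ(q, a) is the state matching the new tracked value after reading a.
δ(T, f) = T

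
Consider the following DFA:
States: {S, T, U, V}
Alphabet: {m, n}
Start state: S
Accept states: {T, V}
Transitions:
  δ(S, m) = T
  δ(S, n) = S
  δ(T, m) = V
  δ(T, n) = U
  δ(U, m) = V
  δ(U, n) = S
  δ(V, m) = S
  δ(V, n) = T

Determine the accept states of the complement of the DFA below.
Complement accept states = All states \ Original accept states
= {S, T, U, V} \ {T, V}
{S, U}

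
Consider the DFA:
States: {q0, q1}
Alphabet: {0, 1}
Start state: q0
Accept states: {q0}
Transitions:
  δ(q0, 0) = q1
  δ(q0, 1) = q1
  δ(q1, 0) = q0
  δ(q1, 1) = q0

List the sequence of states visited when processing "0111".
read '0': q0 → q1
  read '1': q1 → q0
  read '1': q0 → q1
  read '1': q1 → q0
q0 -> q1 -> q0 -> q1 -> q0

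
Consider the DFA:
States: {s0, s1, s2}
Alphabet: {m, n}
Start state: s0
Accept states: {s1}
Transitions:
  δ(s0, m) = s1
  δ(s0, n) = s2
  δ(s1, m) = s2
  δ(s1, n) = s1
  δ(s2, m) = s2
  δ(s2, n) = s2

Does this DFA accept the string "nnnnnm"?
Processing string "nnnnnm":
  s0 --n--> s2
  s2 --n--> s2
  s2 --n--> s2
  s2 --n--> s2
  s2 --n--> s2
  s2 --m--> s2
Final state: s2
Accept states: {s1}
No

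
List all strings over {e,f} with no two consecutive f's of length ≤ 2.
ε, e, f, ee, ef, fe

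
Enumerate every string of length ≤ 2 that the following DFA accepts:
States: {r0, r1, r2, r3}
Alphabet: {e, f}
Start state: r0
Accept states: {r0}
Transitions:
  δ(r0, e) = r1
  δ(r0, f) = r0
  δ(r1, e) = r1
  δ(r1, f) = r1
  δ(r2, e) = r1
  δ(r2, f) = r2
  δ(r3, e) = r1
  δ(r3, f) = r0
ε, f, ff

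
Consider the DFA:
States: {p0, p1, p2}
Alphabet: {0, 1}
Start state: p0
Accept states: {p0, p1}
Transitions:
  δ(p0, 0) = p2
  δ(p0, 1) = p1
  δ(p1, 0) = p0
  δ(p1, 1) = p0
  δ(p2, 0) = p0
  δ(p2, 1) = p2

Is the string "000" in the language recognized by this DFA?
Processing string "000":
  p0 --0--> p2
  p2 --0--> p0
  p0 --0--> p2
Final state: p2
Accept states: {p0, p1}
No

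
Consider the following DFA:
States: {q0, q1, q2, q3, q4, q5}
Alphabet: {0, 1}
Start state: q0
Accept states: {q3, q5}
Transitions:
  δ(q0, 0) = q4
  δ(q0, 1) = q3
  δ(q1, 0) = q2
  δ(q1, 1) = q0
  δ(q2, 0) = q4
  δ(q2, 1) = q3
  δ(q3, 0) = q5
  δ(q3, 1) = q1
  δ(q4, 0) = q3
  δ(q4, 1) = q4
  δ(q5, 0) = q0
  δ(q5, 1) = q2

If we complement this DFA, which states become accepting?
Complement accept states = All states \ Original accept states
= {q0, q1, q2, q3, q4, q5} \ {q3, q5}
{q0, q1, q2, q4}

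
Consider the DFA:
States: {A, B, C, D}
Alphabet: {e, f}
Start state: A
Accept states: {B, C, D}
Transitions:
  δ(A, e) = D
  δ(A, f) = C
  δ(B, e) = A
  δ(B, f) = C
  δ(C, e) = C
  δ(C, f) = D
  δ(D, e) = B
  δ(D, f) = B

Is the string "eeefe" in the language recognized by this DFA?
Processing string "eeefe":
  A --e--> D
  D --e--> B
  B --e--> A
  A --f--> C
  C --e--> C
Final state: C
Accept states: {B, C, D}
Yes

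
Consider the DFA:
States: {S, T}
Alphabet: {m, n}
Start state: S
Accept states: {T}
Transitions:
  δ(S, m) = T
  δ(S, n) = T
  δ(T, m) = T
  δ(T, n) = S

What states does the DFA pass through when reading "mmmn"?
read 'm': S → T
  read 'm': T → T
  read 'm': T → T
  read 'n': T → S
S -> T -> T -> T -> S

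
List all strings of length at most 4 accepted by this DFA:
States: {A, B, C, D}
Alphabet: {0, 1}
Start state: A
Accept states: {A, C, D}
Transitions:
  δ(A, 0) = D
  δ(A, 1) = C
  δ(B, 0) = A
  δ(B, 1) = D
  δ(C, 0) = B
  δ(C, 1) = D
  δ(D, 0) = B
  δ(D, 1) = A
ε, 0, 1, 01, 11, 000, 001, 010, 011, 100, 101, 111, 0000, 0001, 0011, 0101, 0111, 1000, 1001, 1011, 1100, 1101, 1110, 1111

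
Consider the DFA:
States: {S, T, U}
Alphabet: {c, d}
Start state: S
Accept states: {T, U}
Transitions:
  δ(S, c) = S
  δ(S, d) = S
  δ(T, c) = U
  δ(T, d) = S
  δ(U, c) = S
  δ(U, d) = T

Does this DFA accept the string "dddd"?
Processing string "dddd":
  S --d--> S
  S --d--> S
  S --d--> S
  S --d--> S
Final state: S
Accept states: {T, U}
No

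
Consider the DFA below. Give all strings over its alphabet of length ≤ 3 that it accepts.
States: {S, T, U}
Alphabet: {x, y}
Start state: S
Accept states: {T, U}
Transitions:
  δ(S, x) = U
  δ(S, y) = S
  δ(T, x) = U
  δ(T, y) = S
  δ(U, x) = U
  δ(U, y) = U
x, xx, xy, yx, xxx, xxy, xyx, xyy, yxx, yxy, yyx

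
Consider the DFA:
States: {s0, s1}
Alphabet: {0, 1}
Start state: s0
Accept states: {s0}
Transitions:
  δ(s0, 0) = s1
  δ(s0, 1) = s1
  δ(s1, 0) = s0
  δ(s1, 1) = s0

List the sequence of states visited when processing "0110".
read '0': s0 → s1
  read '1': s1 → s0
  read '1': s0 → s1
  read '0': s1 → s0
s0 -> s1 -> s0 -> s1 -> s0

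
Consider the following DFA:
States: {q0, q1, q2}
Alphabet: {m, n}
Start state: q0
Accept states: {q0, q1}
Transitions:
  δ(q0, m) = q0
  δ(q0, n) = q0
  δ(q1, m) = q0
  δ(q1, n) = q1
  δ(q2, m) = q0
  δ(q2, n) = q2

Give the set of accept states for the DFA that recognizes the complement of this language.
Complement accept states = All states \ Original accept states
= {q0, q1, q2} \ {q0, q1}
{q2}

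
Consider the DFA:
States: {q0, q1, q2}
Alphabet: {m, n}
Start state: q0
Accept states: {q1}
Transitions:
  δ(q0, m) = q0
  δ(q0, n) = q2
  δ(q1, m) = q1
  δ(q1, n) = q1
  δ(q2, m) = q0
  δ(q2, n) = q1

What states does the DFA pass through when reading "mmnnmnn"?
read 'm': q0 → q0
  read 'm': q0 → q0
  read 'n': q0 → q2
  read 'n': q2 → q1
  read 'm': q1 → q1
  read 'n': q1 → q1
  read 'n': q1 → q1
q0 -> q0 -> q0 -> q2 -> q1 -> q1 -> q1 -> q1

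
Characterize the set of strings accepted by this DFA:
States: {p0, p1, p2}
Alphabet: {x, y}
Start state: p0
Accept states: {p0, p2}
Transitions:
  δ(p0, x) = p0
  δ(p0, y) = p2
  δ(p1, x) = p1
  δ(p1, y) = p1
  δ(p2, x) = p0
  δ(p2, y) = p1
Testing a few strings:
  'yxyx' → accept
  'yyyx' → reject
  'x' → accept
  'xxyx' → accept
State roles: p0=last symbol not y (ok); p1=saw yy (dead); p2=last symbol y (ok)
All strings over {x,y} with no two consecutive y's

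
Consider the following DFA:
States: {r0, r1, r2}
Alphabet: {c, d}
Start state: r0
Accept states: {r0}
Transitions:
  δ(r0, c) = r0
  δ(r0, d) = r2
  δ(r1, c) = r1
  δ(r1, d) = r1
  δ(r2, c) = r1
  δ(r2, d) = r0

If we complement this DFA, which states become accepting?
Complement accept states = All states \ Original accept states
= {r0, r1, r2} \ {r0}
{r1, r2}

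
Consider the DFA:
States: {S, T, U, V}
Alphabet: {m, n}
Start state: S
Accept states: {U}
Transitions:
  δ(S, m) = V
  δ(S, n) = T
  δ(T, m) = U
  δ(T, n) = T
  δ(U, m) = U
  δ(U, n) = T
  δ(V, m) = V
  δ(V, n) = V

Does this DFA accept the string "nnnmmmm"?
Processing string "nnnmmmm":
  S --n--> T
  T --n--> T
  T --n--> T
  T --m--> U
  U --m--> U
  U --m--> U
  U --m--> U
Final state: U
Accept states: {U}
Yes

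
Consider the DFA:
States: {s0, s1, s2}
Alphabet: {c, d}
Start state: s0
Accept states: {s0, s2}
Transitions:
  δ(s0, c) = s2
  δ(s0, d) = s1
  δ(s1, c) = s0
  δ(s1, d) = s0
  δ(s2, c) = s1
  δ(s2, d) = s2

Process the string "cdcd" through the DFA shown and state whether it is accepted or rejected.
Processing string "cdcd":
  s0 --c--> s2
  s2 --d--> s2
  s2 --c--> s1
  s1 --d--> s0
Final state: s0
Accept states: {s0, s2}
Yes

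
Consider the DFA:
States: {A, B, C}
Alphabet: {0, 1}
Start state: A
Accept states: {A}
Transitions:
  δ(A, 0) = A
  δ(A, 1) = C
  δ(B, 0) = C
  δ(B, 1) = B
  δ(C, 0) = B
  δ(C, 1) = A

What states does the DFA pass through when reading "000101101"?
read '0': A → A
  read '0': A → A
  read '0': A → A
  read '1': A → C
  read '0': C → B
  read '1': B → B
  read '1': B → B
  read '0': B → C
  read '1': C → A
A -> A -> A -> A -> C -> B -> B -> B -> C -> A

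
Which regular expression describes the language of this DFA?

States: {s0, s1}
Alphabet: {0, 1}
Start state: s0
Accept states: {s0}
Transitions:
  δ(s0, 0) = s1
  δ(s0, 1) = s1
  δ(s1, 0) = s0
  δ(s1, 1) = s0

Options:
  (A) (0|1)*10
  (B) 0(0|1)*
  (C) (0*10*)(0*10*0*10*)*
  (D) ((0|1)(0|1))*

Check each option against the DFA on short strings; one disagreement eliminates an option:
  (A) (0|1)*10: on ε the DFA stays in s0 and accepts (s0 ∈ Accept), but the regex does not match it → eliminate
  (B) 0(0|1)*: on ε the DFA stays in s0 and accepts (s0 ∈ Accept), but the regex does not match it → eliminate
  (C) (0*10*)(0*10*0*10*)*: on ε the DFA stays in s0 and accepts (s0 ∈ Accept), but the regex does not match it → eliminate
  (D) ((0|1)(0|1))*: agrees with the DFA on every string of length ≤ 6
Only (D) is consistent with the DFA.
(D) ((0|1)(0|1))*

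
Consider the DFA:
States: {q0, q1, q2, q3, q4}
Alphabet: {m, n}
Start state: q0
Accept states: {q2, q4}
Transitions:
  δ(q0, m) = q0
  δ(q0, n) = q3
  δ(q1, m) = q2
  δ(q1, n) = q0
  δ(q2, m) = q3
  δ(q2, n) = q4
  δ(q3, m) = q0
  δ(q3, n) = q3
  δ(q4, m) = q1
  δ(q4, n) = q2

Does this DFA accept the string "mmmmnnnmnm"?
Processing string "mmmmnnnmnm":
  q0 --m--> q0
  q0 --m--> q0
  q0 --m--> q0
  q0 --m--> q0
  q0 --n--> q3
  q3 --n--> q3
  q3 --n--> q3
  q3 --m--> q0
  q0 --n--> q3
  q3 --m--> q0
Final state: q0
Accept states: {q2, q4}
No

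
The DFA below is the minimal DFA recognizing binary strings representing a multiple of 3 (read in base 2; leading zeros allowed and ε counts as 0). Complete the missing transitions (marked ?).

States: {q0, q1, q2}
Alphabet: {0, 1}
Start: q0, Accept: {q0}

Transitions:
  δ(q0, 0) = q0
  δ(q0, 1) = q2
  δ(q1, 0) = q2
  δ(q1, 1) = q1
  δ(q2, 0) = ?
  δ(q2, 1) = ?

From the language and accept set, identify what each state tracks — q0: value ≡ 0 (mod 3); q1: value ≡ 2 (mod 3); q2: value ≡ 1 (mod 3).
Each missing δ(q, a) is the state matching the new tracked value after reading a.
δ(q2, 0) = q1; δ(q2, 1) = q0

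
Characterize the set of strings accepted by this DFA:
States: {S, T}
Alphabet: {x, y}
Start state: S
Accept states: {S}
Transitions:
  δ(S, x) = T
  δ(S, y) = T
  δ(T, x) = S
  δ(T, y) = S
Testing a few strings:
  'yxy' → reject
  'x' → reject
  'y' → reject
  'yy' → accept
State roles: S=even length so far; T=odd length so far
All strings over {x,y} of even length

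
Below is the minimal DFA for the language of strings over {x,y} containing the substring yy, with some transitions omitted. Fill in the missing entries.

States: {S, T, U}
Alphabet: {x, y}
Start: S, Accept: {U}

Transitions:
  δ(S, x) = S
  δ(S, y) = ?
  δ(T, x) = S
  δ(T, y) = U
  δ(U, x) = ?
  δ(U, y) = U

From the language and accept set, identify what each state tracks — S: no progress toward yy; T: one trailing y; U: substring yy seen.
Each missing δ(q, a) is the state matching the new tracked value after reading a.
δ(S, y) = T; δ(U, x) = U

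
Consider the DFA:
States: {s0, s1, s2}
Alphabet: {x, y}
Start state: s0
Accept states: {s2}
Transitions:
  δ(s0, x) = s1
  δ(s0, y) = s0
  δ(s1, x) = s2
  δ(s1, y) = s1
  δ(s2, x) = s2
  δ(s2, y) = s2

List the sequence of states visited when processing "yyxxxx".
read 'y': s0 → s0
  read 'y': s0 → s0
  read 'x': s0 → s1
  read 'x': s1 → s2
  read 'x': s2 → s2
  read 'x': s2 → s2
s0 -> s0 -> s0 -> s1 -> s2 -> s2 -> s2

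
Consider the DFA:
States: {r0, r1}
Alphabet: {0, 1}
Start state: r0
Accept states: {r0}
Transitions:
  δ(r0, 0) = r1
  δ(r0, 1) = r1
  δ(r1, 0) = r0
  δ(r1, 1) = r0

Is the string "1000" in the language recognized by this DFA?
Processing string "1000":
  r0 --1--> r1
  r1 --0--> r0
  r0 --0--> r1
  r1 --0--> r0
Final state: r0
Accept states: {r0}
Yes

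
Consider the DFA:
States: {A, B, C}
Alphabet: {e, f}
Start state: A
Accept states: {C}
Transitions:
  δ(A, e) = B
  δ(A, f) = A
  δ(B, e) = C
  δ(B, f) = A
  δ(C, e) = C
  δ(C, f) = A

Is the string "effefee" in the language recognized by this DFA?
Processing string "effefee":
  A --e--> B
  B --f--> A
  A --f--> A
  A --e--> B
  B --f--> A
  A --e--> B
  B --e--> C
Final state: C
Accept states: {C}
Yes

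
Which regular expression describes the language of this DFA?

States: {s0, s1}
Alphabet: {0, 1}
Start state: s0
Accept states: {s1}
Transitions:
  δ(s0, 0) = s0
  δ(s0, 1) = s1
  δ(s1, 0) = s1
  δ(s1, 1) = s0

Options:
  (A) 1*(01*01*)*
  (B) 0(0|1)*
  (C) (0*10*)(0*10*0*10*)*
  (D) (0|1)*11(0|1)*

Check each option against the DFA on short strings; one disagreement eliminates an option:
  (A) 1*(01*01*)*: on ε the DFA stays in s0 and rejects (s0 ∉ Accept), but the regex matches it → eliminate
  (B) 0(0|1)*: on '0' the DFA goes s0 → s0 and rejects (s0 ∉ Accept), but the regex matches it → eliminate
  (C) (0*10*)(0*10*0*10*)*: agrees with the DFA on every string of length ≤ 6
  (D) (0|1)*11(0|1)*: on '1' the DFA goes s0 → s1 and accepts (s1 ∈ Accept), but the regex does not match it → eliminate
Only (C) is consistent with the DFA.
(C) (0*10*)(0*10*0*10*)*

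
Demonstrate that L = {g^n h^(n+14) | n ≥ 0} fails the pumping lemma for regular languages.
Assume L is regular with pumping length p. Idea: pumping the g-block breaks the fixed offset of 14.
Choose s = g^p h^(p+14) ∈ L. By the pumping lemma, s = xyz with |xy| ≤ p, |y| > 0, so y = g^k with k ≥ 1. Then xy²z = g^(p+k) h^(p+14). For this to be in L we would need p+14 = (p+k)+14, i.e. k = 0, contradicting k ≥ 1. So xy²z ∉ L.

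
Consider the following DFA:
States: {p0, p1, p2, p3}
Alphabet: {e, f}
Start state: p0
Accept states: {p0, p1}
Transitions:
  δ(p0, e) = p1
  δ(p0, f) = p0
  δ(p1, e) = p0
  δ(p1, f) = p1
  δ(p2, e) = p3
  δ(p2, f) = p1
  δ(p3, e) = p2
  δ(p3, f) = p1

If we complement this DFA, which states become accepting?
Complement accept states = All states \ Original accept states
= {p0, p1, p2, p3} \ {p0, p1}
{p2, p3}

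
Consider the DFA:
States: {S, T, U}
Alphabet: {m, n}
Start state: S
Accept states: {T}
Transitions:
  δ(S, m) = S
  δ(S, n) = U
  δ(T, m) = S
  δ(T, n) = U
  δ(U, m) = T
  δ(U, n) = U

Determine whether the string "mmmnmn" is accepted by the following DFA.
Processing string "mmmnmn":
  S --m--> S
  S --m--> S
  S --m--> S
  S --n--> U
  U --m--> T
  T --n--> U
Final state: U
Accept states: {T}
No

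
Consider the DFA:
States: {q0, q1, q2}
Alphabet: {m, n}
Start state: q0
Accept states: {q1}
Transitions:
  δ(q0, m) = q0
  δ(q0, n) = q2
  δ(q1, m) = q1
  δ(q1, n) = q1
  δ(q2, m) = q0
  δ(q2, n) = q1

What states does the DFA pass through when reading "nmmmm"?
read 'n': q0 → q2
  read 'm': q2 → q0
  read 'm': q0 → q0
  read 'm': q0 → q0
  read 'm': q0 → q0
q0 -> q2 -> q0 -> q0 -> q0 -> q0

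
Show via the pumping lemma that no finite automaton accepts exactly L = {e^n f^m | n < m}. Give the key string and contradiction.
Assume L is regular with pumping length p. Idea: pumping up the e-block makes the e-count reach the f-count.
Choose s = e^p f^(p+1) ∈ L. By the pumping lemma, s = xyz with |xy| ≤ p, |y| > 0, so y = e^k with k ≥ 1. Then xy²z = e^(p+k) f^(p+1). Since p+k ≥ p+1, the number of e's is no longer strictly less than the number of f's, so xy²z ∉ L.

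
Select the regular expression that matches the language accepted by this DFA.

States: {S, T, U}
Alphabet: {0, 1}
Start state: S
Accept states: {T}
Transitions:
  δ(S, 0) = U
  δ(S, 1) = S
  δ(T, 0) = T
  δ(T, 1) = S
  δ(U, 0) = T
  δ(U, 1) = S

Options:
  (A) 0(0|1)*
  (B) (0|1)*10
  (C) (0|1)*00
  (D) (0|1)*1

Check each option against the DFA on short strings; one disagreement eliminates an option:
  (A) 0(0|1)*: on '0' the DFA goes S → U and rejects (U ∉ Accept), but the regex matches it → eliminate
  (B) (0|1)*10: on '00' the DFA goes S → U → T and accepts (T ∈ Accept), but the regex does not match it → eliminate
  (C) (0|1)*00: agrees with the DFA on every string of length ≤ 6
  (D) (0|1)*1: on '1' the DFA goes S → S and rejects (S ∉ Accept), but the regex matches it → eliminate
Only (C) is consistent with the DFA.
(C) (0|1)*00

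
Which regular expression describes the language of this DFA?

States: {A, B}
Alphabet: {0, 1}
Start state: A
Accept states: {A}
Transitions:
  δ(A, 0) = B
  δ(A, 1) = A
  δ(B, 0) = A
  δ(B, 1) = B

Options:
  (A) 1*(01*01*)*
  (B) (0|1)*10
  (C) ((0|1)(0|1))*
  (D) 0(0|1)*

Check each option against the DFA on short strings; one disagreement eliminates an option:
  (A) 1*(01*01*)*: agrees with the DFA on every string of length ≤ 6
  (B) (0|1)*10: on ε the DFA stays in A and accepts (A ∈ Accept), but the regex does not match it → eliminate
  (C) ((0|1)(0|1))*: on '1' the DFA goes A → A and accepts (A ∈ Accept), but the regex does not match it → eliminate
  (D) 0(0|1)*: on ε the DFA stays in A and accepts (A ∈ Accept), but the regex does not match it → eliminate
Only (A) is consistent with the DFA.
(A) 1*(01*01*)*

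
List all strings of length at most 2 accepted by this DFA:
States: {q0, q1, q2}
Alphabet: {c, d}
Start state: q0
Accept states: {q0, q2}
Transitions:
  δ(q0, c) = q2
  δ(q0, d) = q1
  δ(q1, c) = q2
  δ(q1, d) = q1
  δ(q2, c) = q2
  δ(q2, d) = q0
ε, c, cc, cd, dc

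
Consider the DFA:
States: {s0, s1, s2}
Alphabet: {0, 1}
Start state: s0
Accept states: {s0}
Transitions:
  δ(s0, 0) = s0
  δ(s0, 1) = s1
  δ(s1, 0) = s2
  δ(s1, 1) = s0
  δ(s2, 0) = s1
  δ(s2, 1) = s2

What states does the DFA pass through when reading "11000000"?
read '1': s0 → s1
  read '1': s1 → s0
  read '0': s0 → s0
  read '0': s0 → s0
  read '0': s0 → s0
  read '0': s0 → s0
  read '0': s0 → s0
  read '0': s0 → s0
s0 -> s1 -> s0 -> s0 -> s0 -> s0 -> s0 -> s0 -> s0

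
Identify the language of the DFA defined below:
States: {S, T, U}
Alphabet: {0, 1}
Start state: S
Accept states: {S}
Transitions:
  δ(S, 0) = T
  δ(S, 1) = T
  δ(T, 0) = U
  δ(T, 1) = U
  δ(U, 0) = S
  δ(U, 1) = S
Testing a few strings:
  '100' → accept
  '0' → reject
  '00' → reject
  '001' → accept
State roles: S=length ≡ 0 (mod 3); T=length ≡ 1 (mod 3); U=length ≡ 2 (mod 3)
All binary strings whose length is a multiple of 3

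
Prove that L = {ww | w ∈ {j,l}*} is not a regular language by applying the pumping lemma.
Assume L is regular with pumping length p. Idea: pumping the leading j-block breaks the equality of the two halves.
Choose s = j^p l j^p l ∈ L (with w = j^p l). |s| = 2p+2 ≥ p. By the pumping lemma, s = xyz with |xy| ≤ p, |y| > 0, so y = j^k with k ≥ 1, in the first j-block. Then xy²z = j^(p+k) l j^p l, of length 2p+2+k. If k is odd this length is odd, so it cannot be of the form ww. If k is even, each half has length p+1+k/2 ≤ p+k, so the first half lies entirely inside the leading j-block and contains no l, while the second half ends in l; the halves differ. Either way xy²z ∉ L.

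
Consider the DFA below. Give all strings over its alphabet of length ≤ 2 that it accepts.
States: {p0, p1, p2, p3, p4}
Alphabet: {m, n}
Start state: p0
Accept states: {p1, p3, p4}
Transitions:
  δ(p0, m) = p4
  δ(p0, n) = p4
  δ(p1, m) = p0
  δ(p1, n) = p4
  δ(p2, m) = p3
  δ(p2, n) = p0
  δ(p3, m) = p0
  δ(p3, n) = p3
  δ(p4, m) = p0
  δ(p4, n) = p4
m, n, mn, nn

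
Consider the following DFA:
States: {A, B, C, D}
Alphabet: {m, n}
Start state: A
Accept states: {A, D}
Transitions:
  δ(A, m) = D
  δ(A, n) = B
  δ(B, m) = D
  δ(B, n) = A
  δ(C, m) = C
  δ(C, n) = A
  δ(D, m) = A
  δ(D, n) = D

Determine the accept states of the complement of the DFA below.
Complement accept states = All states \ Original accept states
= {A, B, C, D} \ {A, D}
{B, C}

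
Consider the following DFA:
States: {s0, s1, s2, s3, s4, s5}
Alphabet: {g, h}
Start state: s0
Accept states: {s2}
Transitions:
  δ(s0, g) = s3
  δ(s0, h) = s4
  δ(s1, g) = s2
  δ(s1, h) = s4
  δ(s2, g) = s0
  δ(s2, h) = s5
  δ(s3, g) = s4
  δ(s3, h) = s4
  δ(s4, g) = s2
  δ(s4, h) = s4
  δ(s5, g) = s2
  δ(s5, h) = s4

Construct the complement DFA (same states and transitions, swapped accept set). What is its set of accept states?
Complement accept states = All states \ Original accept states
= {s0, s1, s2, s3, s4, s5} \ {s2}
{s0, s1, s3, s4, s5}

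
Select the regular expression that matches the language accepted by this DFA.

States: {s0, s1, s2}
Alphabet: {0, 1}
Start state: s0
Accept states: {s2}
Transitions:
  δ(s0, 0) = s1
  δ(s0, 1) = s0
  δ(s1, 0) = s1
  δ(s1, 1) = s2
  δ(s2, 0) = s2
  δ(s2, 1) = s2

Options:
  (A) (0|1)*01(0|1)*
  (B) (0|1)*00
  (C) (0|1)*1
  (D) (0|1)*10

Check each option against the DFA on short strings; one disagreement eliminates an option:
  (A) (0|1)*01(0|1)*: agrees with the DFA on every string of length ≤ 6
  (B) (0|1)*00: on '00' the DFA goes s0 → s1 → s1 and rejects (s1 ∉ Accept), but the regex matches it → eliminate
  (C) (0|1)*1: on '1' the DFA goes s0 → s0 and rejects (s0 ∉ Accept), but the regex matches it → eliminate
  (D) (0|1)*10: on '01' the DFA goes s0 → s1 → s2 and accepts (s2 ∈ Accept), but the regex does not match it → eliminate
Only (A) is consistent with the DFA.
(A) (0|1)*01(0|1)*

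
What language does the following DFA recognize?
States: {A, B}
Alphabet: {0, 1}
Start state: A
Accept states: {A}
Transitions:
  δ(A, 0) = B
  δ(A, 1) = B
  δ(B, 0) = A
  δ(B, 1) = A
Testing a few strings:
  '101' → reject
  '00' → accept
  '0' → reject
  '1' → reject
State roles: A=even length so far; B=odd length so far
All binary strings of even length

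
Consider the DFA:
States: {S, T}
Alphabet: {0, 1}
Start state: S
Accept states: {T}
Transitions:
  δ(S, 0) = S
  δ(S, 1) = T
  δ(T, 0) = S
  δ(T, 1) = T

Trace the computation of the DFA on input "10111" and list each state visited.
read '1': S → T
  read '0': T → S
  read '1': S → T
  read '1': T → T
  read '1': T → T
S -> T -> S -> T -> T -> T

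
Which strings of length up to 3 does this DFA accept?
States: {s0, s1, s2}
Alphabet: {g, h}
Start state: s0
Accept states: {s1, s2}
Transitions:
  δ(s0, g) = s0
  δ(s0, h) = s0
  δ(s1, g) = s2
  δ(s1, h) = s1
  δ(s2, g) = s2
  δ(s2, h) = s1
None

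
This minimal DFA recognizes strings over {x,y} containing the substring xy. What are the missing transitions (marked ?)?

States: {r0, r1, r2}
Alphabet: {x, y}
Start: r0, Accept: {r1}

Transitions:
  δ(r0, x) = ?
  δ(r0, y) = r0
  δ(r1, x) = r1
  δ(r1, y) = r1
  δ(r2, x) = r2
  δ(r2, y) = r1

From the language and accept set, identify what each state tracks — r0: no x seen yet; r1: substring xy seen; r2: seen a x, waiting for y.
Each missing δ(q, a) is the state matching the new tracked value after reading a.
δ(r0, x) = r2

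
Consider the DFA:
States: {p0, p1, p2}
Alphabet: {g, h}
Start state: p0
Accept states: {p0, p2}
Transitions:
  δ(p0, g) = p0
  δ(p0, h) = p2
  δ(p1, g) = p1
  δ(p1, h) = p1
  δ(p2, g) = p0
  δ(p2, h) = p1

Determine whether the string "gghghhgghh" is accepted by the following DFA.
Processing string "gghghhgghh":
  p0 --g--> p0
  p0 --g--> p0
  p0 --h--> p2
  p2 --g--> p0
  p0 --h--> p2
  p2 --h--> p1
  p1 --g--> p1
  p1 --g--> p1
  p1 --h--> p1
  p1 --h--> p1
Final state: p1
Accept states: {p0, p2}
No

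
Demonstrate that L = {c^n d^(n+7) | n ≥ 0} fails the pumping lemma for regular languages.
Assume L is regular with pumping length p. Idea: pumping the c-block breaks the fixed offset of 7.
Choose s = c^p d^(p+7) ∈ L. By the pumping lemma, s = xyz with |xy| ≤ p, |y| > 0, so y = c^k with k ≥ 1. Then xy²z = c^(p+k) d^(p+7). For this to be in L we would need p+7 = (p+k)+7, i.e. k = 0, contradicting k ≥ 1. So xy²z ∉ L.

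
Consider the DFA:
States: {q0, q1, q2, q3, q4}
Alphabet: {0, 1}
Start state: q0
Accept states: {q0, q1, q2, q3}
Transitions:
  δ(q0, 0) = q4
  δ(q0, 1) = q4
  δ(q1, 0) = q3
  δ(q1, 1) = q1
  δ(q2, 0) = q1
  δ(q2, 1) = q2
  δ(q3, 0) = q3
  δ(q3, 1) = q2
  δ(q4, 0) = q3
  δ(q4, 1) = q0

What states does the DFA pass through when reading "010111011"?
read '0': q0 → q4
  read '1': q4 → q0
  read '0': q0 → q4
  read '1': q4 → q0
  read '1': q0 → q4
  read '1': q4 → q0
  read '0': q0 → q4
  read '1': q4 → q0
  read '1': q0 → q4
q0 -> q4 -> q0 -> q4 -> q0 -> q4 -> q0 -> q4 -> q0 -> q4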